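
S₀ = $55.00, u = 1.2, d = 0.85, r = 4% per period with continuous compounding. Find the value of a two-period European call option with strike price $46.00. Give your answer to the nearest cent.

$13.73

Risk-neutral probability p = (e^0.04 − 0.85)/(1.2 − 0.85) = 0.1908/0.3500 = 0.5452
Terminal stock prices: S_uu = 79.2, S_ud = 56.1, S_dd = 39.74
Terminal payoffs (S − K): max(33.2, 0) = 33.2, max(10.1, 0) = 10.1, max(-6.263, 0) = 0
Node u (S = 66): V_u = e^(−0.04)·[0.5452·33.2000 + 0.4548·10.1000] = 21.8037
Node d (S = 46.75): V_d = e^(−0.04)·[0.5452·10.1000 + 0.4548·0.0000] = 5.2904
Node 0 (S = 55): V_0 = e^(−0.04)·[0.5452·21.8037 + 0.4548·5.2904] = 13.7325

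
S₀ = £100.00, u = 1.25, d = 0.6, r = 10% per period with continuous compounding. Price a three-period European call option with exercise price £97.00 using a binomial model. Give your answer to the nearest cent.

Risk-neutral probability p = (e^0.1 − 0.6)/(1.25 − 0.6) = 0.5052/0.6500 = 0.7772
Terminal stock prices: S_uuu = 195.3, S_uud = 93.75, S_udd = 45, S_ddd = 21.6
Terminal payoffs (S − K): max(98.31, 0) = 98.31, max(-3.25, 0) = 0, max(-52, 0) = 0, max(-75.4, 0) = 0
Node uu (S = 156.2): V_uu = e^(−0.1)·[0.7772·98.3125 + 0.2228·0.0000] = 69.1360
Node ud (S = 75): V_ud = e^(−0.1)·[0.7772·0.0000 + 0.2228·0.0000] = 0.0000
Node dd (S = 36): V_dd = e^(−0.1)·[0.7772·0.0000 + 0.2228·0.0000] = 0.0000
Node u (S = 125): V_u = e^(−0.1)·[0.7772·69.1360 + 0.2228·0.0000] = 48.6183
Node d (S = 60): V_d = e^(−0.1)·[0.7772·0.0000 + 0.2228·0.0000] = 0.0000
Node 0 (S = 100): V_0 = e^(−0.1)·[0.7772·48.6183 + 0.2228·0.0000] = 34.1897

£34.19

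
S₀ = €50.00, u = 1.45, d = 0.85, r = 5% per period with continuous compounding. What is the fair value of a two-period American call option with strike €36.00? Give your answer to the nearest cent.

Risk-neutral probability p = (e^0.05 − 0.85)/(1.45 − 0.85) = 0.2013/0.6000 = 0.3355
Terminal stock prices: S_uu = 105.1, S_ud = 61.62, S_dd = 36.12
Terminal payoffs (S − K): max(69.12, 0) = 69.12, max(25.62, 0) = 25.62, max(0.125, 0) = 0.125
Node u (S = 72.5): continuation = e^(−0.05)·[0.3355·69.1250 + 0.6645·25.6250] = 38.2557; exercise value = 36.5000 ≤ continuation, so V_u = 38.2557
Node d (S = 42.5): continuation = e^(−0.05)·[0.3355·25.6250 + 0.6645·0.1250] = 8.2557; exercise value = 6.5000 ≤ continuation, so V_d = 8.2557
Node 0 (S = 50): continuation = e^(−0.05)·[0.3355·38.2557 + 0.6645·8.2557] = 17.4259; exercise value = 14.0000 ≤ continuation, so V_0 = 17.4259

€17.43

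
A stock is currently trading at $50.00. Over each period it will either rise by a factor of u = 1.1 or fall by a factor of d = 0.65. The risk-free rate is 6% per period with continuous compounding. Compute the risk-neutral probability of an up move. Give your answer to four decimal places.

p = 0.9152

Risk-neutral probability p = (e^0.06 − 0.65)/(1.1 − 0.65) = 0.4118/0.4500 = 0.9152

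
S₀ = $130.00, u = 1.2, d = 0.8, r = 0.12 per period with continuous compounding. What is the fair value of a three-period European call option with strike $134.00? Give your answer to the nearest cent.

Risk-neutral probability p = (e^0.12 − 0.8)/(1.2 − 0.8) = 0.3275/0.4000 = 0.8187
Terminal stock prices: S_uuu = 224.6, S_uud = 149.8, S_udd = 99.84, S_ddd = 66.56
Terminal payoffs (S − K): max(90.64, 0) = 90.64, max(15.76, 0) = 15.76, max(-34.16, 0) = 0, max(-67.44, 0) = 0
Node uu (S = 187.2): V_uu = e^(−0.12)·[0.8187·90.6400 + 0.1813·15.7600] = 68.3527
Node ud (S = 124.8): V_ud = e^(−0.12)·[0.8187·15.7600 + 0.1813·0.0000] = 11.4443
Node dd (S = 83.2): V_dd = e^(−0.12)·[0.8187·0.0000 + 0.1813·0.0000] = 0.0000
Node u (S = 156): V_u = e^(−0.12)·[0.8187·68.3527 + 0.1813·11.4443] = 51.4747
Node d (S = 104): V_d = e^(−0.12)·[0.8187·11.4443 + 0.1813·0.0000] = 8.3104
Node 0 (S = 130): V_0 = e^(−0.12)·[0.8187·51.4747 + 0.1813·8.3104] = 38.7148

$38.71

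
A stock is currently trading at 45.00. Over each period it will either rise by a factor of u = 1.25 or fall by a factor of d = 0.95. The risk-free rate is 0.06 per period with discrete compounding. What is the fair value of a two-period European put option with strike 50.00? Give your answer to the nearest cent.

Risk-neutral probability p = (1 + 0.06 − 0.95)/(1.25 − 0.95) = 0.1100/0.3000 = 0.3667
Terminal stock prices: S_uu = 70.31, S_ud = 53.44, S_dd = 40.61
Terminal payoffs (K − S): max(-20.31, 0) = 0, max(-3.438, 0) = 0, max(9.388, 0) = 9.388
Node u (S = 56.25): V_u = 1/1.06·[0.3667·0.0000 + 0.6333·0.0000] = 0.0000
Node d (S = 42.75): V_d = 1/1.06·[0.3667·0.0000 + 0.6333·9.3875] = 5.6089
Node 0 (S = 45): V_0 = 1/1.06·[0.3667·0.0000 + 0.6333·5.6089] = 3.3512

3.35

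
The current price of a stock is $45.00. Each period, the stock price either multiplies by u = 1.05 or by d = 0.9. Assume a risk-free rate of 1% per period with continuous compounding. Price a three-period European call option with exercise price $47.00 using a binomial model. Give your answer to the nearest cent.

Risk-neutral probability p = (e^0.01 − 0.9)/(1.05 − 0.9) = 0.1101/0.1500 = 0.7337
Terminal stock prices: S_uuu = 52.09, S_uud = 44.65, S_udd = 38.27, S_ddd = 32.81
Terminal payoffs (S − K): max(5.093, 0) = 5.093, max(-2.349, 0) = 0, max(-8.727, 0) = 0, max(-14.19, 0) = 0
Node uu (S = 49.61): V_uu = e^(−0.01)·[0.7337·5.0931 + 0.2663·0.0000] = 3.6995
Node ud (S = 42.52): V_ud = e^(−0.01)·[0.7337·0.0000 + 0.2663·0.0000] = 0.0000
Node dd (S = 36.45): V_dd = e^(−0.01)·[0.7337·0.0000 + 0.2663·0.0000] = 0.0000
Node u (S = 47.25): V_u = e^(−0.01)·[0.7337·3.6995 + 0.2663·0.0000] = 2.6872
Node d (S = 40.5): V_d = e^(−0.01)·[0.7337·0.0000 + 0.2663·0.0000] = 0.0000
Node 0 (S = 45): V_0 = e^(−0.01)·[0.7337·2.6872 + 0.2663·0.0000] = 1.9519

$1.95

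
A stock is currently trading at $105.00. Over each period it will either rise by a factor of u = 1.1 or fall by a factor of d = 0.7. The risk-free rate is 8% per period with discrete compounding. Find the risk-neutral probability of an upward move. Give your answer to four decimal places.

Risk-neutral probability p = (1 + 0.08 − 0.7)/(1.1 − 0.7) = 0.3800/0.4000 = 0.9500

p = 0.9500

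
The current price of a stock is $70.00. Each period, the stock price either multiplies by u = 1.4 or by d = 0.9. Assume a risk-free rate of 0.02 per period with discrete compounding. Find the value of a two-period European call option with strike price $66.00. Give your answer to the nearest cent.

Risk-neutral probability p = (1 + 0.02 − 0.9)/(1.4 − 0.9) = 0.1200/0.5000 = 0.2400
Terminal stock prices: S_uu = 137.2, S_ud = 88.2, S_dd = 56.7
Terminal payoffs (S − K): max(71.2, 0) = 71.2, max(22.2, 0) = 22.2, max(-9.3, 0) = 0
Node u (S = 98): V_u = 1/1.02·[0.2400·71.2000 + 0.7600·22.2000] = 33.2941
Node d (S = 63): V_d = 1/1.02·[0.2400·22.2000 + 0.7600·0.0000] = 5.2235
Node 0 (S = 70): V_0 = 1/1.02·[0.2400·33.2941 + 0.7600·5.2235] = 11.7260

$11.73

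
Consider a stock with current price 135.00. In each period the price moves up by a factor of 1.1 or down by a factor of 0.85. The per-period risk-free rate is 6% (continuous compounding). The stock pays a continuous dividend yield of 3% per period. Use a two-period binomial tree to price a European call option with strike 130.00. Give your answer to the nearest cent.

Per-period risk-free factor R = e^0.06 = 1.0618; dividend-adjusted growth = e^(0.06−0.03) = 1.0305.
Risk-neutral probability p = (1.0305 − 0.85)/(1.1 − 0.85) = 0.1805/0.2500 = 0.7218
Terminal stock prices: S_uu = 163.4, S_ud = 126.2, S_dd = 97.54
Terminal payoffs (S − K): max(33.35, 0) = 33.35, max(-3.775, 0) = 0, max(-32.46, 0) = 0
Node u (S = 148.5): V_u = e^(−0.06)·[0.7218·33.3500 + 0.2782·0.0000] = 22.6708
Node d (S = 114.8): V_d = e^(−0.06)·[0.7218·0.0000 + 0.2782·0.0000] = 0.0000
Node 0 (S = 135): V_0 = e^(−0.06)·[0.7218·22.6708 + 0.2782·0.0000] = 15.4112

15.41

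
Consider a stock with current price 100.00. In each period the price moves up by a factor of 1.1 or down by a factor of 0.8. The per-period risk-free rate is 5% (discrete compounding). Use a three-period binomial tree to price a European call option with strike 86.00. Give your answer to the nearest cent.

Risk-neutral probability p = (1 + 0.05 − 0.8)/(1.1 − 0.8) = 0.2500/0.3000 = 0.8333
Terminal stock prices: S_uuu = 133.1, S_uud = 96.8, S_udd = 70.4, S_ddd = 51.2
Terminal payoffs (S − K): max(47.1, 0) = 47.1, max(10.8, 0) = 10.8, max(-15.6, 0) = 0, max(-34.8, 0) = 0
Node uu (S = 121): V_uu = 1/1.05·[0.8333·47.1000 + 0.1667·10.8000] = 39.0952
Node ud (S = 88): V_ud = 1/1.05·[0.8333·10.8000 + 0.1667·0.0000] = 8.5714
Node dd (S = 64): V_dd = 1/1.05·[0.8333·0.0000 + 0.1667·0.0000] = 0.0000
Node u (S = 110): V_u = 1/1.05·[0.8333·39.0952 + 0.1667·8.5714] = 32.3885
Node d (S = 80): V_d = 1/1.05·[0.8333·8.5714 + 0.1667·0.0000] = 6.8027
Node 0 (S = 100): V_0 = 1/1.05·[0.8333·32.3885 + 0.1667·6.8027] = 26.7850

26.78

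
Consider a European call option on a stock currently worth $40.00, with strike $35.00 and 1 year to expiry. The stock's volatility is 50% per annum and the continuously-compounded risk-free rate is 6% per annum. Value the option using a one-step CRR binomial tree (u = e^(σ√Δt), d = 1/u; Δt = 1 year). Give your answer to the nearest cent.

$12.73

CRR parameters: u = e^(σ√Δt) = e^(0.5·√1) = 1.6487, d = 1/u = 0.6065
Per-period rate: rΔt = 0.06·1 = 0.06, so R = e^0.06 = 1.0618
Risk-neutral probability p = (e^0.06 − 0.6065)/(1.6487 − 0.6065) = 0.4553/1.0422 = 0.4369
Terminal stock prices: S_u = 65.95, S_d = 24.26
Terminal payoffs (S − K): max(30.95, 0) = 30.95, max(-10.74, 0) = 0
Node 0 (S = 40): V_0 = e^(−0.06)·[0.4369·30.9489 + 0.5631·0.0000] = 12.7334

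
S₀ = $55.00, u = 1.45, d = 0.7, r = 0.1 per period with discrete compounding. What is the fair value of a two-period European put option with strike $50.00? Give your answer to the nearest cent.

$4.15

Risk-neutral probability p = (1 + 0.1 − 0.7)/(1.45 − 0.7) = 0.4000/0.7500 = 0.5333
Terminal stock prices: S_uu = 115.6, S_ud = 55.82, S_dd = 26.95
Terminal payoffs (K − S): max(-65.64, 0) = 0, max(-5.825, 0) = 0, max(23.05, 0) = 23.05
Node u (S = 79.75): V_u = 1/1.1·[0.5333·0.0000 + 0.4667·0.0000] = 0.0000
Node d (S = 38.5): V_d = 1/1.1·[0.5333·0.0000 + 0.4667·23.0500] = 9.7788
Node 0 (S = 55): V_0 = 1/1.1·[0.5333·0.0000 + 0.4667·9.7788] = 4.1486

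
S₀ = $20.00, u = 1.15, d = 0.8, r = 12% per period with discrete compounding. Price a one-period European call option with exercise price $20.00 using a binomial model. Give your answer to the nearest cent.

Risk-neutral probability p = (1 + 0.12 − 0.8)/(1.15 − 0.8) = 0.3200/0.3500 = 0.9143
Terminal stock prices: S_u = 23, S_d = 16
Terminal payoffs (S − K): max(3, 0) = 3, max(-4, 0) = 0
Node 0 (S = 20): V_0 = 1/1.12·[0.9143·3.0000 + 0.0857·0.0000] = 2.4490

$2.45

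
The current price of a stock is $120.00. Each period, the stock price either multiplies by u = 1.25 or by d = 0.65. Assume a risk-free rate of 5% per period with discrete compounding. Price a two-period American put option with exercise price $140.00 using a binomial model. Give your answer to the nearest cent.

Risk-neutral probability p = (1 + 0.05 − 0.65)/(1.25 − 0.65) = 0.4000/0.6000 = 0.6667
Terminal stock prices: S_uu = 187.5, S_ud = 97.5, S_dd = 50.7
Terminal payoffs (K − S): max(-47.5, 0) = 0, max(42.5, 0) = 42.5, max(89.3, 0) = 89.3
Node u (S = 150): continuation = 1/1.05·[0.6667·0.0000 + 0.3333·42.5000] = 13.4921; exercise value = 0.0000 ≤ continuation, so V_u = 13.4921
Node d (S = 78): continuation = 1/1.05·[0.6667·42.5000 + 0.3333·89.3000] = 55.3333; exercise value = 62.0000 > continuation, so V_d = 62.0000 (exercise)
Node 0 (S = 120): continuation = 1/1.05·[0.6667·13.4921 + 0.3333·62.0000] = 28.2489; exercise value = 20.0000 ≤ continuation, so V_0 = 28.2489

$28.25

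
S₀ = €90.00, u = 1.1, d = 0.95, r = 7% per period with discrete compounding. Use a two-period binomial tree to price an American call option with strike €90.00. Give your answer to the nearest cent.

€11.70

Risk-neutral probability p = (1 + 0.07 − 0.95)/(1.1 − 0.95) = 0.1200/0.1500 = 0.8000
Terminal stock prices: S_uu = 108.9, S_ud = 94.05, S_dd = 81.22
Terminal payoffs (S − K): max(18.9, 0) = 18.9, max(4.05, 0) = 4.05, max(-8.775, 0) = 0
Node u (S = 99): continuation = 1/1.07·[0.8000·18.9000 + 0.2000·4.0500] = 14.8879; exercise value = 9.0000 ≤ continuation, so V_u = 14.8879
Node d (S = 85.5): continuation = 1/1.07·[0.8000·4.0500 + 0.2000·0.0000] = 3.0280; exercise value = 0.0000 ≤ continuation, so V_d = 3.0280
Node 0 (S = 90): continuation = 1/1.07·[0.8000·14.8879 + 0.2000·3.0280] = 11.6971; exercise value = 0.0000 ≤ continuation, so V_0 = 11.6971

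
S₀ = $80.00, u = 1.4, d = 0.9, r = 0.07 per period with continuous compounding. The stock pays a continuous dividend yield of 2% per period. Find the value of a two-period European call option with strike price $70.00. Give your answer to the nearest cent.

$18.21

Per-period risk-free factor R = e^0.07 = 1.0725; dividend-adjusted growth = e^(0.07−0.02) = 1.0513.
Risk-neutral probability p = (1.0513 − 0.9)/(1.4 − 0.9) = 0.1513/0.5000 = 0.3025
Terminal stock prices: S_uu = 156.8, S_ud = 100.8, S_dd = 64.8
Terminal payoffs (S − K): max(86.8, 0) = 86.8, max(30.8, 0) = 30.8, max(-5.2, 0) = 0
Node u (S = 112): V_u = e^(−0.07)·[0.3025·86.8000 + 0.6975·30.8000] = 44.5147
Node d (S = 72): V_d = e^(−0.07)·[0.3025·30.8000 + 0.6975·0.0000] = 8.6883
Node 0 (S = 80): V_0 = e^(−0.07)·[0.3025·44.5147 + 0.6975·8.6883] = 18.2071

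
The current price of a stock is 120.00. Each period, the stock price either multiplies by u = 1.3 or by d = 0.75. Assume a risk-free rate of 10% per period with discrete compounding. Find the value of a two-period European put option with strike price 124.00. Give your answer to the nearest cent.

Risk-neutral probability p = (1 + 0.1 − 0.75)/(1.3 − 0.75) = 0.3500/0.5500 = 0.6364
Terminal stock prices: S_uu = 202.8, S_ud = 117, S_dd = 67.5
Terminal payoffs (K − S): max(-78.8, 0) = 0, max(7, 0) = 7, max(56.5, 0) = 56.5
Node u (S = 156): V_u = 1/1.1·[0.6364·0.0000 + 0.3636·7.0000] = 2.3140
Node d (S = 90): V_d = 1/1.1·[0.6364·7.0000 + 0.3636·56.5000] = 22.7273
Node 0 (S = 120): V_0 = 1/1.1·[0.6364·2.3140 + 0.3636·22.7273] = 8.8519

8.85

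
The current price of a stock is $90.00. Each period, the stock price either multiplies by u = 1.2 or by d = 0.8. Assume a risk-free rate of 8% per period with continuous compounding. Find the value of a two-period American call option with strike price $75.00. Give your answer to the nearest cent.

$27.35

Risk-neutral probability p = (e^0.08 − 0.8)/(1.2 − 0.8) = 0.2833/0.4000 = 0.7082
Terminal stock prices: S_uu = 129.6, S_ud = 86.4, S_dd = 57.6
Terminal payoffs (S − K): max(54.6, 0) = 54.6, max(11.4, 0) = 11.4, max(-17.4, 0) = 0
Node u (S = 108): continuation = e^(−0.08)·[0.7082·54.6000 + 0.2918·11.4000] = 38.7663; exercise value = 33.0000 ≤ continuation, so V_u = 38.7663
Node d (S = 72): continuation = e^(−0.08)·[0.7082·11.4000 + 0.2918·0.0000] = 7.4529; exercise value = 0.0000 ≤ continuation, so V_d = 7.4529
Node 0 (S = 90): continuation = e^(−0.08)·[0.7082·38.7663 + 0.2918·7.4529] = 27.3516; exercise value = 15.0000 ≤ continuation, so V_0 = 27.3516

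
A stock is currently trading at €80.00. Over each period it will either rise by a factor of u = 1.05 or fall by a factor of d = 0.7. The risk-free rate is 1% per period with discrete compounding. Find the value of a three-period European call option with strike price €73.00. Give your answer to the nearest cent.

Risk-neutral probability p = (1 + 0.01 − 0.7)/(1.05 − 0.7) = 0.3100/0.3500 = 0.8857
Terminal stock prices: S_uuu = 92.61, S_uud = 61.74, S_udd = 41.16, S_ddd = 27.44
Terminal payoffs (S − K): max(19.61, 0) = 19.61, max(-11.26, 0) = 0, max(-31.84, 0) = 0, max(-45.56, 0) = 0
Node uu (S = 88.2): V_uu = 1/1.01·[0.8857·19.6100 + 0.1143·0.0000] = 17.1969
Node ud (S = 58.8): V_ud = 1/1.01·[0.8857·0.0000 + 0.1143·0.0000] = 0.0000
Node dd (S = 39.2): V_dd = 1/1.01·[0.8857·0.0000 + 0.1143·0.0000] = 0.0000
Node u (S = 84): V_u = 1/1.01·[0.8857·17.1969 + 0.1143·0.0000] = 15.0807
Node d (S = 56): V_d = 1/1.01·[0.8857·0.0000 + 0.1143·0.0000] = 0.0000
Node 0 (S = 80): V_0 = 1/1.01·[0.8857·15.0807 + 0.1143·0.0000] = 13.2250

€13.22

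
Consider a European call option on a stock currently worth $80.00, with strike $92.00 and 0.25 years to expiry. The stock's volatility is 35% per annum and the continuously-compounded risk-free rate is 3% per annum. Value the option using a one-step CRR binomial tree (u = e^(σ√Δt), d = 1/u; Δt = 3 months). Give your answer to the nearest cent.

$1.56

CRR parameters: u = e^(σ√Δt) = e^(0.35·√0.25) = 1.1912, d = 1/u = 0.8395
Per-period rate: rΔt = 0.03·0.25 = 0.0075, so R = e^0.0075 = 1.0075
Risk-neutral probability p = (e^0.0075 − 0.8395)/(1.1912 − 0.8395) = 0.1681/0.3518 = 0.4778
Terminal stock prices: S_u = 95.3, S_d = 67.16
Terminal payoffs (S − K): max(3.3, 0) = 3.3, max(-24.84, 0) = 0
Node 0 (S = 80): V_0 = e^(−0.0075)·[0.4778·3.2997 + 0.5222·0.0000] = 1.5647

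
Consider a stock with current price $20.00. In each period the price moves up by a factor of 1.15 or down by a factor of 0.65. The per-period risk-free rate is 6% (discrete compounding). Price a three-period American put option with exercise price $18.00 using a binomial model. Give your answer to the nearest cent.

$1.33

Risk-neutral probability p = (1 + 0.06 − 0.65)/(1.15 − 0.65) = 0.4100/0.5000 = 0.8200
Terminal stock prices: S_uuu = 30.42, S_uud = 17.19, S_udd = 9.718, S_ddd = 5.492
Terminal payoffs (K − S): max(-12.42, 0) = 0, max(0.8075, 0) = 0.8075, max(8.282, 0) = 8.282, max(12.51, 0) = 12.51
Node uu (S = 26.45): continuation = 1/1.06·[0.8200·0.0000 + 0.1800·0.8075] = 0.1371; exercise value = 0.0000 ≤ continuation, so V_uu = 0.1371
Node ud (S = 14.95): continuation = 1/1.06·[0.8200·0.8075 + 0.1800·8.2825] = 2.0311; exercise value = 3.0500 > continuation, so V_ud = 3.0500 (exercise)
Node dd (S = 8.45): continuation = 1/1.06·[0.8200·8.2825 + 0.1800·12.5075] = 8.5311; exercise value = 9.5500 > continuation, so V_dd = 9.5500 (exercise)
Node u (S = 23): continuation = 1/1.06·[0.8200·0.1371 + 0.1800·3.0500] = 0.6240; exercise value = 0.0000 ≤ continuation, so V_u = 0.6240
Node d (S = 13): continuation = 1/1.06·[0.8200·3.0500 + 0.1800·9.5500] = 3.9811; exercise value = 5.0000 > continuation, so V_d = 5.0000 (exercise)
Node 0 (S = 20): continuation = 1/1.06·[0.8200·0.6240 + 0.1800·5.0000] = 1.3318; exercise value = 0.0000 ≤ continuation, so V_0 = 1.3318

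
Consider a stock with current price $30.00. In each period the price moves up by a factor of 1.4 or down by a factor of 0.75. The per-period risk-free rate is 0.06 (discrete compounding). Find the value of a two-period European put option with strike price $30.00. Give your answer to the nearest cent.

$3.20

Risk-neutral probability p = (1 + 0.06 − 0.75)/(1.4 − 0.75) = 0.3100/0.6500 = 0.4769
Terminal stock prices: S_uu = 58.8, S_ud = 31.5, S_dd = 16.88
Terminal payoffs (K − S): max(-28.8, 0) = 0, max(-1.5, 0) = 0, max(13.12, 0) = 13.12
Node u (S = 42): V_u = 1/1.06·[0.4769·0.0000 + 0.5231·0.0000] = 0.0000
Node d (S = 22.5): V_d = 1/1.06·[0.4769·0.0000 + 0.5231·13.1250] = 6.4768
Node 0 (S = 30): V_0 = 1/1.06·[0.4769·0.0000 + 0.5231·6.4768] = 3.1961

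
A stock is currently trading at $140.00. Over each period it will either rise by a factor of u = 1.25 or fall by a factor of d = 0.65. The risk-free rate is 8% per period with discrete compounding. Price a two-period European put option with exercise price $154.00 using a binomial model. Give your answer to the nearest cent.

Risk-neutral probability p = (1 + 0.08 − 0.65)/(1.25 − 0.65) = 0.4300/0.6000 = 0.7167
Terminal stock prices: S_uu = 218.8, S_ud = 113.8, S_dd = 59.15
Terminal payoffs (K − S): max(-64.75, 0) = 0, max(40.25, 0) = 40.25, max(94.85, 0) = 94.85
Node u (S = 175): V_u = 1/1.08·[0.7167·0.0000 + 0.2833·40.2500] = 10.5594
Node d (S = 91): V_d = 1/1.08·[0.7167·40.2500 + 0.2833·94.8500] = 51.5926
Node 0 (S = 140): V_0 = 1/1.08·[0.7167·10.5594 + 0.2833·51.5926] = 20.5421

$20.54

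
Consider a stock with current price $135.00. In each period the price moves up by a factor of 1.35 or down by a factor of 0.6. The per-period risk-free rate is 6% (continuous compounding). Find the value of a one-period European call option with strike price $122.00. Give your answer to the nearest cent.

Risk-neutral probability p = (e^0.06 − 0.6)/(1.35 − 0.6) = 0.4618/0.7500 = 0.6158
Terminal stock prices: S_u = 182.2, S_d = 81
Terminal payoffs (S − K): max(60.25, 0) = 60.25, max(-41, 0) = 0
Node 0 (S = 135): V_0 = e^(−0.06)·[0.6158·60.2500 + 0.3842·0.0000] = 34.9403

$34.94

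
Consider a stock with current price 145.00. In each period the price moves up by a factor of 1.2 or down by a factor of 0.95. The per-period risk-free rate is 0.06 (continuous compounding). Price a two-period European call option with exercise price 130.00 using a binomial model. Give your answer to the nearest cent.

29.70

Risk-neutral probability p = (e^0.06 − 0.95)/(1.2 − 0.95) = 0.1118/0.2500 = 0.4473
Terminal stock prices: S_uu = 208.8, S_ud = 165.3, S_dd = 130.9
Terminal payoffs (S − K): max(78.8, 0) = 78.8, max(35.3, 0) = 35.3, max(0.8625, 0) = 0.8625
Node u (S = 174): V_u = e^(−0.06)·[0.4473·78.8000 + 0.5527·35.3000] = 51.5706
Node d (S = 137.8): V_d = e^(−0.06)·[0.4473·35.3000 + 0.5527·0.8625] = 15.3206
Node 0 (S = 145): V_0 = e^(−0.06)·[0.4473·51.5706 + 0.5527·15.3206] = 29.7003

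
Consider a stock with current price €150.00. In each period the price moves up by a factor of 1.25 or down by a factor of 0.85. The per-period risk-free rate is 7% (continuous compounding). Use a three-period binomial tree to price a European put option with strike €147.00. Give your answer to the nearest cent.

€6.96

Risk-neutral probability p = (e^0.07 − 0.85)/(1.25 − 0.85) = 0.2225/0.4000 = 0.5563
Terminal stock prices: S_uuu = 293, S_uud = 199.2, S_udd = 135.5, S_ddd = 92.12
Terminal payoffs (K − S): max(-146, 0) = 0, max(-52.22, 0) = 0, max(11.53, 0) = 11.53, max(54.88, 0) = 54.88
Node uu (S = 234.4): V_uu = e^(−0.07)·[0.5563·0.0000 + 0.4437·0.0000] = 0.0000
Node ud (S = 159.4): V_ud = e^(−0.07)·[0.5563·0.0000 + 0.4437·11.5313] = 4.7708
Node dd (S = 108.4): V_dd = e^(−0.07)·[0.5563·11.5313 + 0.4437·54.8813] = 28.6869
Node u (S = 187.5): V_u = e^(−0.07)·[0.5563·0.0000 + 0.4437·4.7708] = 1.9738
Node d (S = 127.5): V_d = e^(−0.07)·[0.5563·4.7708 + 0.4437·28.6869] = 14.3431
Node 0 (S = 150): V_0 = e^(−0.07)·[0.5563·1.9738 + 0.4437·14.3431] = 6.9579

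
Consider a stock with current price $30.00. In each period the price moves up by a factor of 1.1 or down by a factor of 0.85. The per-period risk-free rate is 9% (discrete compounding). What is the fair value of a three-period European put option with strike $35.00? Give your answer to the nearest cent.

Risk-neutral probability p = (1 + 0.09 − 0.85)/(1.1 − 0.85) = 0.2400/0.2500 = 0.9600
Terminal stock prices: S_uuu = 39.93, S_uud = 30.86, S_udd = 23.84, S_ddd = 18.42
Terminal payoffs (K − S): max(-4.93, 0) = 0, max(4.145, 0) = 4.145, max(11.16, 0) = 11.16, max(16.58, 0) = 16.58
Node uu (S = 36.3): V_uu = 1/1.09·[0.9600·0.0000 + 0.0400·4.1450] = 0.1521
Node ud (S = 28.05): V_ud = 1/1.09·[0.9600·4.1450 + 0.0400·11.1575] = 4.0601
Node dd (S = 21.67): V_dd = 1/1.09·[0.9600·11.1575 + 0.0400·16.5763] = 10.4351
Node u (S = 33): V_u = 1/1.09·[0.9600·0.1521 + 0.0400·4.0601] = 0.2830
Node d (S = 25.5): V_d = 1/1.09·[0.9600·4.0601 + 0.0400·10.4351] = 3.9588
Node 0 (S = 30): V_0 = 1/1.09·[0.9600·0.2830 + 0.0400·3.9588] = 0.3945

$0.39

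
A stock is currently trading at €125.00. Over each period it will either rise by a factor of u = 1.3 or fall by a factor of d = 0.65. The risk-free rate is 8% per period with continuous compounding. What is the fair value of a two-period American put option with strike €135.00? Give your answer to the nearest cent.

€22.11

Risk-neutral probability p = (e^0.08 − 0.65)/(1.3 − 0.65) = 0.4333/0.6500 = 0.6666
Terminal stock prices: S_uu = 211.3, S_ud = 105.6, S_dd = 52.81
Terminal payoffs (K − S): max(-76.25, 0) = 0, max(29.38, 0) = 29.38, max(82.19, 0) = 82.19
Node u (S = 162.5): continuation = e^(−0.08)·[0.6666·0.0000 + 0.3334·29.3750] = 9.0408; exercise value = 0.0000 ≤ continuation, so V_u = 9.0408
Node d (S = 81.25): continuation = e^(−0.08)·[0.6666·29.3750 + 0.3334·82.1875] = 43.3707; exercise value = 53.7500 > continuation, so V_d = 53.7500 (exercise)
Node 0 (S = 125): continuation = e^(−0.08)·[0.6666·9.0408 + 0.3334·53.7500] = 22.1059; exercise value = 10.0000 ≤ continuation, so V_0 = 22.1059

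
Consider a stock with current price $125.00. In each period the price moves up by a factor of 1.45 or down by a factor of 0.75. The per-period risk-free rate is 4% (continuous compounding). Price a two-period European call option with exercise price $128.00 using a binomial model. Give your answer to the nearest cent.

Risk-neutral probability p = (e^0.04 − 0.75)/(1.45 − 0.75) = 0.2908/0.7000 = 0.4154
Terminal stock prices: S_uu = 262.8, S_ud = 135.9, S_dd = 70.31
Terminal payoffs (S − K): max(134.8, 0) = 134.8, max(7.938, 0) = 7.938, max(-57.69, 0) = 0
Node u (S = 181.2): V_u = e^(−0.04)·[0.4154·134.8125 + 0.5846·7.9375] = 58.2690
Node d (S = 93.75): V_d = e^(−0.04)·[0.4154·7.9375 + 0.5846·0.0000] = 3.1683
Node 0 (S = 125): V_0 = e^(−0.04)·[0.4154·58.2690 + 0.5846·3.1683] = 25.0377

$25.04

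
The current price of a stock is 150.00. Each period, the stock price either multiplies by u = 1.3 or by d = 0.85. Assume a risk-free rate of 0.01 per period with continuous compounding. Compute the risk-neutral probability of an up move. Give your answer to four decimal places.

Risk-neutral probability p = (e^0.01 − 0.85)/(1.3 − 0.85) = 0.1601/0.4500 = 0.3557

p = 0.3557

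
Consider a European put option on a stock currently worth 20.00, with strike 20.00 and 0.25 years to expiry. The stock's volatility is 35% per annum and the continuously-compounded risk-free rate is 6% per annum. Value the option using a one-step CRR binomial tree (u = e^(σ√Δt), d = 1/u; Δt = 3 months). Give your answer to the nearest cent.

1.58

CRR parameters: u = e^(σ√Δt) = e^(0.35·√0.25) = 1.1912, d = 1/u = 0.8395
Per-period rate: rΔt = 0.06·0.25 = 0.015, so R = e^0.015 = 1.0151
Risk-neutral probability p = (e^0.015 − 0.8395)/(1.1912 − 0.8395) = 0.1757/0.3518 = 0.4993
Terminal stock prices: S_u = 23.82, S_d = 16.79
Terminal payoffs (K − S): max(-3.825, 0) = 0, max(3.211, 0) = 3.211
Node 0 (S = 20): V_0 = e^(−0.015)·[0.4993·0.0000 + 0.5007·3.2109] = 1.5837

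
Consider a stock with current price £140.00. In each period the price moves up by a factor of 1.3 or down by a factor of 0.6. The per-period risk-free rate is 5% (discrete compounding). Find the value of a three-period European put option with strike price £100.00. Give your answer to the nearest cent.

Risk-neutral probability p = (1 + 0.05 − 0.6)/(1.3 − 0.6) = 0.4500/0.7000 = 0.6429
Terminal stock prices: S_uuu = 307.6, S_uud = 142, S_udd = 65.52, S_ddd = 30.24
Terminal payoffs (K − S): max(-207.6, 0) = 0, max(-41.96, 0) = 0, max(34.48, 0) = 34.48, max(69.76, 0) = 69.76
Node uu (S = 236.6): V_uu = 1/1.05·[0.6429·0.0000 + 0.3571·0.0000] = 0.0000
Node ud (S = 109.2): V_ud = 1/1.05·[0.6429·0.0000 + 0.3571·34.4800] = 11.7279
Node dd (S = 50.4): V_dd = 1/1.05·[0.6429·34.4800 + 0.3571·69.7600] = 44.8381
Node u (S = 182): V_u = 1/1.05·[0.6429·0.0000 + 0.3571·11.7279] = 3.9891
Node d (S = 84): V_d = 1/1.05·[0.6429·11.7279 + 0.3571·44.8381] = 22.4314
Node 0 (S = 140): V_0 = 1/1.05·[0.6429·3.9891 + 0.3571·22.4314] = 10.0720

£10.07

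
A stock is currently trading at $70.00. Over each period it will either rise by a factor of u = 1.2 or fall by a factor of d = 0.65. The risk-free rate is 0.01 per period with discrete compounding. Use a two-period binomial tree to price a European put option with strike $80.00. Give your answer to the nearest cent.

Risk-neutral probability p = (1 + 0.01 − 0.65)/(1.2 − 0.65) = 0.3600/0.5500 = 0.6545
Terminal stock prices: S_uu = 100.8, S_ud = 54.6, S_dd = 29.58
Terminal payoffs (K − S): max(-20.8, 0) = 0, max(25.4, 0) = 25.4, max(50.42, 0) = 50.42
Node u (S = 84): V_u = 1/1.01·[0.6545·0.0000 + 0.3455·25.4000] = 8.6877
Node d (S = 45.5): V_d = 1/1.01·[0.6545·25.4000 + 0.3455·50.4250] = 33.7079
Node 0 (S = 70): V_0 = 1/1.01·[0.6545·8.6877 + 0.3455·33.7079] = 17.1594

$17.16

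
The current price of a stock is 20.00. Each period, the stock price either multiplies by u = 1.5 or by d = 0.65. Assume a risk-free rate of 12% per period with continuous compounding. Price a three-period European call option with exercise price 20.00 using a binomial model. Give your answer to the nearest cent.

8.55

Risk-neutral probability p = (e^0.12 − 0.65)/(1.5 − 0.65) = 0.4775/0.8500 = 0.5618
Terminal stock prices: S_uuu = 67.5, S_uud = 29.25, S_udd = 12.68, S_ddd = 5.492
Terminal payoffs (S − K): max(47.5, 0) = 47.5, max(9.25, 0) = 9.25, max(-7.325, 0) = 0, max(-14.51, 0) = 0
Node uu (S = 45): V_uu = e^(−0.12)·[0.5618·47.5000 + 0.4382·9.2500] = 27.2616
Node ud (S = 19.5): V_ud = e^(−0.12)·[0.5618·9.2500 + 0.4382·0.0000] = 4.6087
Node dd (S = 8.45): V_dd = e^(−0.12)·[0.5618·0.0000 + 0.4382·0.0000] = 0.0000
Node u (S = 30): V_u = e^(−0.12)·[0.5618·27.2616 + 0.4382·4.6087] = 15.3741
Node d (S = 13): V_d = e^(−0.12)·[0.5618·4.6087 + 0.4382·0.0000] = 2.2962
Node 0 (S = 20): V_0 = e^(−0.12)·[0.5618·15.3741 + 0.4382·2.2962] = 8.5524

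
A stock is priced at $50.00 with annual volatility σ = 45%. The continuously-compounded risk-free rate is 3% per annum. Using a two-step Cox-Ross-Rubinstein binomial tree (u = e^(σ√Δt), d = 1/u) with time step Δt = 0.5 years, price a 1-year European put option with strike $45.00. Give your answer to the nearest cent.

$5.55

CRR parameters: u = e^(σ√Δt) = e^(0.45·√0.5) = 1.3746, d = 1/u = 0.7275
Per-period rate: rΔt = 0.03·0.5 = 0.015, so R = e^0.015 = 1.0151
Risk-neutral probability p = (e^0.015 − 0.7275)/(1.3746 − 0.7275) = 0.2877/0.6472 = 0.4445
Terminal stock prices: S_uu = 94.48, S_ud = 50, S_dd = 26.46
Terminal payoffs (K − S): max(-49.48, 0) = 0, max(-5, 0) = 0, max(18.54, 0) = 18.54
Node u (S = 68.73): V_u = e^(−0.015)·[0.4445·0.0000 + 0.5555·0.0000] = 0.0000
Node d (S = 36.37): V_d = e^(−0.015)·[0.4445·0.0000 + 0.5555·18.5402] = 10.1463
Node 0 (S = 50): V_0 = e^(−0.015)·[0.4445·0.0000 + 0.5555·10.1463] = 5.5527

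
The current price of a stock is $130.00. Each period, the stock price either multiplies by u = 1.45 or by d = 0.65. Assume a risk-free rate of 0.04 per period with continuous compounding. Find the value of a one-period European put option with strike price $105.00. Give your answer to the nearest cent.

Risk-neutral probability p = (e^0.04 − 0.65)/(1.45 − 0.65) = 0.3908/0.8000 = 0.4885
Terminal stock prices: S_u = 188.5, S_d = 84.5
Terminal payoffs (K − S): max(-83.5, 0) = 0, max(20.5, 0) = 20.5
Node 0 (S = 130): V_0 = e^(−0.04)·[0.4885·0.0000 + 0.5115·20.5000] = 10.0743

$10.07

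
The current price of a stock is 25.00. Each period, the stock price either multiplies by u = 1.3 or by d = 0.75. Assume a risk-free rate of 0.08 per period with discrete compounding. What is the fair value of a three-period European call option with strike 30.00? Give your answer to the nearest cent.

Risk-neutral probability p = (1 + 0.08 − 0.75)/(1.3 − 0.75) = 0.3300/0.5500 = 0.6000
Terminal stock prices: S_uuu = 54.93, S_uud = 31.69, S_udd = 18.28, S_ddd = 10.55
Terminal payoffs (S − K): max(24.93, 0) = 24.93, max(1.688, 0) = 1.688, max(-11.72, 0) = 0, max(-19.45, 0) = 0
Node uu (S = 42.25): V_uu = 1/1.08·[0.6000·24.9250 + 0.4000·1.6875] = 14.4722
Node ud (S = 24.38): V_ud = 1/1.08·[0.6000·1.6875 + 0.4000·0.0000] = 0.9375
Node dd (S = 14.06): V_dd = 1/1.08·[0.6000·0.0000 + 0.4000·0.0000] = 0.0000
Node u (S = 32.5): V_u = 1/1.08·[0.6000·14.4722 + 0.4000·0.9375] = 8.3873
Node d (S = 18.75): V_d = 1/1.08·[0.6000·0.9375 + 0.4000·0.0000] = 0.5208
Node 0 (S = 25): V_0 = 1/1.08·[0.6000·8.3873 + 0.4000·0.5208] = 4.8525

4.85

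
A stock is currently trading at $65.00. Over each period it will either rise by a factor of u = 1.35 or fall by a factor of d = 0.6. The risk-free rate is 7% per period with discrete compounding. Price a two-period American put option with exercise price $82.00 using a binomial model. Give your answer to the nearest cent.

Risk-neutral probability p = (1 + 0.07 − 0.6)/(1.35 − 0.6) = 0.4700/0.7500 = 0.6267
Terminal stock prices: S_uu = 118.5, S_ud = 52.65, S_dd = 23.4
Terminal payoffs (K − S): max(-36.46, 0) = 0, max(29.35, 0) = 29.35, max(58.6, 0) = 58.6
Node u (S = 87.75): continuation = 1/1.07·[0.6267·0.0000 + 0.3733·29.3500] = 10.2405; exercise value = 0.0000 ≤ continuation, so V_u = 10.2405
Node d (S = 39): continuation = 1/1.07·[0.6267·29.3500 + 0.3733·58.6000] = 37.6355; exercise value = 43.0000 > continuation, so V_d = 43.0000 (exercise)
Node 0 (S = 65): continuation = 1/1.07·[0.6267·10.2405 + 0.3733·43.0000] = 21.0007; exercise value = 17.0000 ≤ continuation, so V_0 = 21.0007

$21.00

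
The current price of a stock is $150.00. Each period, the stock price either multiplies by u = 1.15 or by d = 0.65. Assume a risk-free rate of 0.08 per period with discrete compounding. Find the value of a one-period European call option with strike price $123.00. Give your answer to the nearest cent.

Risk-neutral probability p = (1 + 0.08 − 0.65)/(1.15 − 0.65) = 0.4300/0.5000 = 0.8600
Terminal stock prices: S_u = 172.5, S_d = 97.5
Terminal payoffs (S − K): max(49.5, 0) = 49.5, max(-25.5, 0) = 0
Node 0 (S = 150): V_0 = 1/1.08·[0.8600·49.5000 + 0.1400·0.0000] = 39.4167

$39.42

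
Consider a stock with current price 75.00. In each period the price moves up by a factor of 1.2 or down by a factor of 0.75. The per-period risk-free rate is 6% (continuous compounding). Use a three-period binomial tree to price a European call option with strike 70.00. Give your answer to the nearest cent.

Risk-neutral probability p = (e^0.06 − 0.75)/(1.2 − 0.75) = 0.3118/0.4500 = 0.6930
Terminal stock prices: S_uuu = 129.6, S_uud = 81, S_udd = 50.62, S_ddd = 31.64
Terminal payoffs (S − K): max(59.6, 0) = 59.6, max(11, 0) = 11, max(-19.38, 0) = 0, max(-38.36, 0) = 0
Node uu (S = 108): V_uu = e^(−0.06)·[0.6930·59.6000 + 0.3070·11.0000] = 42.0765
Node ud (S = 67.5): V_ud = e^(−0.06)·[0.6930·11.0000 + 0.3070·0.0000] = 7.1788
Node dd (S = 42.19): V_dd = e^(−0.06)·[0.6930·0.0000 + 0.3070·0.0000] = 0.0000
Node u (S = 90): V_u = e^(−0.06)·[0.6930·42.0765 + 0.3070·7.1788] = 29.5355
Node d (S = 56.25): V_d = e^(−0.06)·[0.6930·7.1788 + 0.3070·0.0000] = 4.6850
Node 0 (S = 75): V_0 = e^(−0.06)·[0.6930·29.5355 + 0.3070·4.6850] = 20.6299

20.63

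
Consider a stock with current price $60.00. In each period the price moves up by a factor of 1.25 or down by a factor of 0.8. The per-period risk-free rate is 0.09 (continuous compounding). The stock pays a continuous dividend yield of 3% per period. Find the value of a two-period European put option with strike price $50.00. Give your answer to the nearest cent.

Per-period risk-free factor R = e^0.09 = 1.0942; dividend-adjusted growth = e^(0.09−0.03) = 1.0618.
Risk-neutral probability p = (1.0618 − 0.8)/(1.25 − 0.8) = 0.2618/0.4500 = 0.5819
Terminal stock prices: S_uu = 93.75, S_ud = 60, S_dd = 38.4
Terminal payoffs (K − S): max(-43.75, 0) = 0, max(-10, 0) = 0, max(11.6, 0) = 11.6
Node u (S = 75): V_u = e^(−0.09)·[0.5819·0.0000 + 0.4181·0.0000] = 0.0000
Node d (S = 48): V_d = e^(−0.09)·[0.5819·0.0000 + 0.4181·11.6000] = 4.4330
Node 0 (S = 60): V_0 = e^(−0.09)·[0.5819·0.0000 + 0.4181·4.4330] = 1.6941

$1.69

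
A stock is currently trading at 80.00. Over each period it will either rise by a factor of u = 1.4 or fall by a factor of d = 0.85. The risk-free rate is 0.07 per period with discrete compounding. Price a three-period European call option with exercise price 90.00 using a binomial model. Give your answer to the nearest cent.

Risk-neutral probability p = (1 + 0.07 − 0.85)/(1.4 − 0.85) = 0.2200/0.5500 = 0.4000
Terminal stock prices: S_uuu = 219.5, S_uud = 133.3, S_udd = 80.92, S_ddd = 49.13
Terminal payoffs (S − K): max(129.5, 0) = 129.5, max(43.28, 0) = 43.28, max(-9.08, 0) = 0, max(-40.87, 0) = 0
Node uu (S = 156.8): V_uu = 1/1.07·[0.4000·129.5200 + 0.6000·43.2800] = 72.6879
Node ud (S = 95.2): V_ud = 1/1.07·[0.4000·43.2800 + 0.6000·0.0000] = 16.1794
Node dd (S = 57.8): V_dd = 1/1.07·[0.4000·0.0000 + 0.6000·0.0000] = 0.0000
Node u (S = 112): V_u = 1/1.07·[0.4000·72.6879 + 0.6000·16.1794] = 36.2456
Node d (S = 68): V_d = 1/1.07·[0.4000·16.1794 + 0.6000·0.0000] = 6.0484
Node 0 (S = 80): V_0 = 1/1.07·[0.4000·36.2456 + 0.6000·6.0484] = 16.9414

16.94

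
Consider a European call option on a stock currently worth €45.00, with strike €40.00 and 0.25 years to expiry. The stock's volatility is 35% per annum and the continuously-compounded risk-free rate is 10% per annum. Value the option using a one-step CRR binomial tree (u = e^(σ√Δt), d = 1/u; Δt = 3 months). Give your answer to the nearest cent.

CRR parameters: u = e^(σ√Δt) = e^(0.35·√0.25) = 1.1912, d = 1/u = 0.8395
Per-period rate: rΔt = 0.1·0.25 = 0.025, so R = e^0.025 = 1.0253
Risk-neutral probability p = (e^0.025 − 0.8395)/(1.1912 − 0.8395) = 0.1859/0.3518 = 0.5283
Terminal stock prices: S_u = 53.61, S_d = 37.78
Terminal payoffs (S − K): max(13.61, 0) = 13.61, max(-2.224, 0) = 0
Node 0 (S = 45): V_0 = e^(−0.025)·[0.5283·13.6061 + 0.4717·0.0000] = 7.0109

€7.01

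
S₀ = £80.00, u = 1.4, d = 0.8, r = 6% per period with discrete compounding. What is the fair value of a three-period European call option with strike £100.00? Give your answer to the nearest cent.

£14.98

Risk-neutral probability p = (1 + 0.06 − 0.8)/(1.4 − 0.8) = 0.2600/0.6000 = 0.4333
Terminal stock prices: S_uuu = 219.5, S_uud = 125.4, S_udd = 71.68, S_ddd = 40.96
Terminal payoffs (S − K): max(119.5, 0) = 119.5, max(25.44, 0) = 25.44, max(-28.32, 0) = 0, max(-59.04, 0) = 0
Node uu (S = 156.8): V_uu = 1/1.06·[0.4333·119.5200 + 0.5667·25.4400] = 62.4604
Node ud (S = 89.6): V_ud = 1/1.06·[0.4333·25.4400 + 0.5667·0.0000] = 10.4000
Node dd (S = 51.2): V_dd = 1/1.06·[0.4333·0.0000 + 0.5667·0.0000] = 0.0000
Node u (S = 112): V_u = 1/1.06·[0.4333·62.4604 + 0.5667·10.4000] = 31.0939
Node d (S = 64): V_d = 1/1.06·[0.4333·10.4000 + 0.5667·0.0000] = 4.2516
Node 0 (S = 80): V_0 = 1/1.06·[0.4333·31.0939 + 0.5667·4.2516] = 14.9842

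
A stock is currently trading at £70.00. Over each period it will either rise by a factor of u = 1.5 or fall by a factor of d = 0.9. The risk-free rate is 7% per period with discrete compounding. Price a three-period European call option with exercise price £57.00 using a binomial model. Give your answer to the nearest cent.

£25.26

Risk-neutral probability p = (1 + 0.07 − 0.9)/(1.5 − 0.9) = 0.1700/0.6000 = 0.2833
Terminal stock prices: S_uuu = 236.2, S_uud = 141.8, S_udd = 85.05, S_ddd = 51.03
Terminal payoffs (S − K): max(179.2, 0) = 179.2, max(84.75, 0) = 84.75, max(28.05, 0) = 28.05, max(-5.97, 0) = 0
Node uu (S = 157.5): V_uu = 1/1.07·[0.2833·179.2500 + 0.7167·84.7500] = 104.2290
Node ud (S = 94.5): V_ud = 1/1.07·[0.2833·84.7500 + 0.7167·28.0500] = 41.2290
Node dd (S = 56.7): V_dd = 1/1.07·[0.2833·28.0500 + 0.7167·0.0000] = 7.4276
Node u (S = 105): V_u = 1/1.07·[0.2833·104.2290 + 0.7167·41.2290] = 55.2140
Node d (S = 63): V_d = 1/1.07·[0.2833·41.2290 + 0.7167·7.4276] = 15.8922
Node 0 (S = 70): V_0 = 1/1.07·[0.2833·55.2140 + 0.7167·15.8922] = 25.2648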